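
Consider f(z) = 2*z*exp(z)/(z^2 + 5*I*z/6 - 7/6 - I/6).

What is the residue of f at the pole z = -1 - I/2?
Write f(z) = P(z)/Q(z) with P(z) = 2*z*exp(z) and Q(z) = z^2 + 5*I*z/6 - 7/6 - I/6.
The denominator factors as Q(z) = (z + 1 + I/2)*(z - 1 + I/3), so z = -1 - I/2 is a simple zero of Q and P is analytic there; z = -1 - I/2 is therefore a simple pole and
  Res(f, z₀) = P(z₀)/Q'(z₀).

Q'(z) = 2*z + 5*I/6, so Q'(-1 - I/2) = -2 - I/6.
P(-1 - I/2) = (-2 - I)*exp(-1 - I/2).

Res(f, -1 - I/2) = ((-2 - I)*exp(-1 - I/2))/(-2 - I/6) = (30/29 + 12*I/29)*exp(-1 - I/2)

Final answer: (30/29 + 12*I/29)*exp(-1 - I/2)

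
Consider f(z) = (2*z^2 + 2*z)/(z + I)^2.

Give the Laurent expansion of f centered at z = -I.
Put w = z - (-I), i.e. z = w - I. The denominator is w^2, so it suffices to rewrite the numerator in powers of w.

P(z) = 2*z^2 + 2*z
P(w - I) = -2 - 2*I + (2 - 4*I)*w + 2*w^2

Dividing each term by w^2:
  f = (-2 - 2*I)/w^2 + (2 - 4*I)/w + 2

Substituting back w = z + I:
  f(z) = (-2 - 2*I)/(z + I)^2 + (2 - 4*I)/(z + I) + 2

The series is finite because the numerator is a polynomial; the negative powers form the principal part, and the coefficient of 1/(z + I) gives Res(f, -I) = 2 - 4*I.

Final answer: (-2 - 2*I)/(z + I)^2 + (2 - 4*I)/(z + I) + 2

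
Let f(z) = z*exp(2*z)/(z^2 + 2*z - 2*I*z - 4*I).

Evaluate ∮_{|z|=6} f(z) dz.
By the residue theorem, ∮_C f(z) dz = 2πi · (sum of the residues of f at the poles inside |z| = 6).

The denominator factors as (z + 2)*(z - 2*I), so the singularities of f are simple poles at z = -2, z = 2*I.
  |-2|² = 4 < 36 = 6², so this pole is inside the contour.
  |2*I|² = 4 < 36 = 6², so this pole is inside the contour.

With P(z) = z*exp(2*z) and Q(z) = z^2 + 2*z - 2*I*z - 4*I, each pole is simple, so Res(f, z₀) = P(z₀)/Q'(z₀) with Q'(z) = 2*z + 2 - 2*I.
  Res(f, -2) = P(-2)/Q'(-2) = (-2*exp(-4))/(-2 - 2*I) = (1/2 - I/2)*exp(-4)
  Res(f, 2*I) = P(2*I)/Q'(2*I) = (2*I*exp(4*I))/(2 + 2*I) = (1/2 + I/2)*exp(4*I)

Sum of residues inside C: (1/2 + I/2)*exp(4*I) + (1/2 - I/2)*exp(-4)
∮_C f(z) dz = 2πi · ((1/2 + I/2)*exp(4*I) + (1/2 - I/2)*exp(-4)) = pi*(1 + I)*exp(-4) + pi*(-1 + I)*exp(4*I)

Final answer: pi*(1 + I)*exp(-4) + pi*(-1 + I)*exp(4*I)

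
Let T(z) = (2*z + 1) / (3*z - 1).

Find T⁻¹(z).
Set w = T(z) = (2*z + 1) / (3*z - 1) and solve for z:
  w*(3*z - 1) = 2*z + 1
  -w + z*(3*w - 2) - 1 = 0
  z*(3*w - 2) = w + 1
  z = (-w - 1)/(2 - 3*w)
Renaming the variable, T⁻¹(z) = (-z - 1)/(-3*z + 2) = (z + 1)/(3*z - 2).
(Check: ad - bc = -5 ≠ 0, so T is invertible.)

Final answer: (z + 1)/(3*z - 2)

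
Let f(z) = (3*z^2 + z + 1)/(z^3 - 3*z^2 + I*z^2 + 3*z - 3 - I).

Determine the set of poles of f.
{I, 1 - I, 2 - I}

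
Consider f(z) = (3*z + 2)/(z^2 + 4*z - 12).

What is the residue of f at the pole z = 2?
1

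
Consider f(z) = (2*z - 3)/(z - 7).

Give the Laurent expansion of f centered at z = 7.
Put w = z - (7), i.e. z = w + 7. The denominator is w, so it suffices to rewrite the numerator in powers of w.

P(z) = 2*z - 3
P(w + 7) = 11 + 2*w

Dividing each term by w:
  f = 11/w + 2

Substituting back w = z - 7:
  f(z) = 11/(z - 7) + 2

The series is finite because the numerator is a polynomial; the negative powers form the principal part, and the coefficient of 1/(z - 7) gives Res(f, 7) = 11.

Final answer: 11/(z - 7) + 2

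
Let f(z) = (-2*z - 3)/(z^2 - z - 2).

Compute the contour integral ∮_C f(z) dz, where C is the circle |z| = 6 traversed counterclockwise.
By the residue theorem, ∮_C f(z) dz = 2πi · (sum of the residues of f at the poles inside |z| = 6).

The denominator factors as (z - 2)*(z + 1), so the singularities of f are simple poles at z = 2, z = -1.
  |2|² = 4 < 36 = 6², so this pole is inside the contour.
  |-1|² = 1 < 36 = 6², so this pole is inside the contour.

With P(z) = -2*z - 3 and Q(z) = z^2 - z - 2, each pole is simple, so Res(f, z₀) = P(z₀)/Q'(z₀) with Q'(z) = 2*z - 1.
  Res(f, 2) = P(2)/Q'(2) = (-7)/(3) = -7/3
  Res(f, -1) = P(-1)/Q'(-1) = (-1)/(-3) = 1/3

Sum of residues inside C: -2
∮_C f(z) dz = 2πi · (-2) = -4*I*pi

Final answer: -4*I*pi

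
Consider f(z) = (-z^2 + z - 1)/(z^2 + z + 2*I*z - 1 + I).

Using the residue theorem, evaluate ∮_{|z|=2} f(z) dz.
By the residue theorem, ∮_C f(z) dz = 2πi · (sum of the residues of f at the poles inside |z| = 2).

The denominator factors as (z + 1 + I)*(z + I), so the singularities of f are simple poles at z = -1 - I, z = -I.
  |-1 - I|² = 2 < 4 = 2², so this pole is inside the contour.
  |-I|² = 1 < 4 = 2², so this pole is inside the contour.

With P(z) = -z^2 + z - 1 and Q(z) = z^2 + z + 2*I*z - 1 + I, each pole is simple, so Res(f, z₀) = P(z₀)/Q'(z₀) with Q'(z) = 2*z + 1 + 2*I.
  Res(f, -1 - I) = P(-1 - I)/Q'(-1 - I) = (-2 - 3*I)/(-1) = 2 + 3*I
  Res(f, -I) = P(-I)/Q'(-I) = (-I)/(1) = -I

Sum of residues inside C: 2 + 2*I
∮_C f(z) dz = 2πi · (2 + 2*I) = pi*(-4 + 4*I)

Final answer: pi*(-4 + 4*I)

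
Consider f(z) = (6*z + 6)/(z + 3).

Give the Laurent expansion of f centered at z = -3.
-12/(z + 3) + 6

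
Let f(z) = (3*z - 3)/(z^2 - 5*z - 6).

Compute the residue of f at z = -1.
Write f(z) = P(z)/Q(z) with P(z) = 3*z - 3 and Q(z) = z^2 - 5*z - 6.
The denominator factors as Q(z) = (z + 1)*(z - 6), so z = -1 is a simple zero of Q and P is analytic there; z = -1 is therefore a simple pole and
  Res(f, z₀) = P(z₀)/Q'(z₀).

Q'(z) = 2*z - 5, so Q'(-1) = -7.
P(-1) = -6.

Res(f, -1) = (-6)/(-7) = 6/7

Final answer: 6/7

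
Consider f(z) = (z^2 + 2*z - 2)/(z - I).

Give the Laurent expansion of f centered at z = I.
(-3 + 2*I)/(z - I) + 2 + 2*I + (z - I)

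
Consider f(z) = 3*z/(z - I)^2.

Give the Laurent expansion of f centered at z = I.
Put w = z - (I), i.e. z = w + I. The denominator is w^2, so it suffices to rewrite the numerator in powers of w.

P(z) = 3*z
P(w + I) = 3*I + 3*w

Dividing each term by w^2:
  f = 3*I/w^2 + 3/w

Substituting back w = z - I:
  f(z) = 3*I/(z - I)^2 + 3/(z - I)

The series is finite because the numerator is a polynomial; the negative powers form the principal part, and the coefficient of 1/(z - I) gives Res(f, I) = 3.

Final answer: 3*I/(z - I)^2 + 3/(z - I)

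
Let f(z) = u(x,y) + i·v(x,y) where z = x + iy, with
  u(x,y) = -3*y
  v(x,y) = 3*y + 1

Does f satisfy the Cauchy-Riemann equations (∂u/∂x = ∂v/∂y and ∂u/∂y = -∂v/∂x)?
∂u/∂x = 0
∂v/∂y = 3
∂u/∂y = -3
∂v/∂x = 0
∂u/∂x ≠ ∂v/∂y and ∂u/∂y ≠ -∂v/∂x; the Cauchy-Riemann equations are not satisfied, so f is not analytic.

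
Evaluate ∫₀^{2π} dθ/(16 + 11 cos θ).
Let J = ∫₀^{2π} dθ/(16 + 11 cos θ).
Put z = e^{iθ}: then cos θ = (z + 1/z)/2, dθ = dz/(iz), and z runs once counterclockwise around |z| = 1:
  J = ∮_{|z|=1} 1/(16 + 11*(z + 1/z)/2) · dz/(iz) = (2/i) ∮_{|z|=1} dz/(11*z^2 + 32*z + 11).
The roots of 11*z^2 + 32*z + 11 are z = (-16 ± sqrt(16^2 - 11^2))/11, with sqrt(135) = 3*sqrt(15); their product is 1, so only z₊ = -16/11 + 3*sqrt(15)/11 lies inside the unit circle (z₋ = -16/11 - 3*sqrt(15)/11 lies outside).
z₊ is a simple zero of q(z) = 11*z^2 + 32*z + 11, so Res(1/q, z₊) = 1/q'(z₊) with q'(z) = 22*z + 32; and q'(z₊) = 11*(z₊ - z₋) = 6*sqrt(15).
Therefore J = (2/i) · 2πi · 1/(6*sqrt(15)) = 2*pi/(3*sqrt(15)) = 2*sqrt(15)*pi/45

Final answer: 2*sqrt(15)*pi/45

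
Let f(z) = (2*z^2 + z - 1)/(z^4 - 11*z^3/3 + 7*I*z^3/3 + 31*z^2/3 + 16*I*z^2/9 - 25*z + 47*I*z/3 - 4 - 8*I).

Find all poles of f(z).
The singularities of f are the zeros of the denominator. Factoring,
  z^4 - 11*z^3/3 + 7*I*z^3/3 + 31*z^2/3 + 16*I*z^2/9 - 25*z + 47*I*z/3 - 4 - 8*I = (z - 3 + 3*I)*(z - 3*I)*(z - 2/3 + 2*I)*(z + I/3)
so the candidates are z = 3 - 3*I, z = 3*I, z = 2/3 - 2*I, z = -I/3.

Check the numerator P(z) = 2*z^2 + z - 1 at each one:
  P(3 - 3*I) = 2 - 39*I ≠ 0, so z = 3 - 3*I is a (simple) pole.
  P(3*I) = -19 + 3*I ≠ 0, so z = 3*I is a (simple) pole.
  P(2/3 - 2*I) = -67/9 - 22*I/3 ≠ 0, so z = 2/3 - 2*I is a (simple) pole.
  P(-I/3) = -11/9 - I/3 ≠ 0, so z = -I/3 is a (simple) pole.

Poles of f: {-I/3, 3*I, 2/3 - 2*I, 3 - 3*I}

Final answer: {-I/3, 3*I, 2/3 - 2*I, 3 - 3*I}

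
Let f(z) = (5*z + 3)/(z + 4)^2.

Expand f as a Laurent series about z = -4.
-17/(z + 4)^2 + 5/(z + 4)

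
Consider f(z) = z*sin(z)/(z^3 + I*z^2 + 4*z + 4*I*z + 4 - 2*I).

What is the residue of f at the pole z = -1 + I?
Write f(z) = P(z)/Q(z) with P(z) = z*sin(z) and Q(z) = z^3 + I*z^2 + 4*z + 4*I*z + 4 - 2*I.
The denominator factors as Q(z) = (z - I)*(z + 1 - I)*(z - 1 + 3*I), so z = -1 + I is a simple zero of Q and P is analytic there; z = -1 + I is therefore a simple pole and
  Res(f, z₀) = P(z₀)/Q'(z₀).

Q'(z) = 3*z^2 + 2*I*z + 4 + 4*I, so Q'(-1 + I) = 2 - 4*I.
P(-1 + I) = (1 - I)*sin(1 - I).

Res(f, -1 + I) = ((1 - I)*sin(1 - I))/(2 - 4*I) = (3/10 + I/10)*sin(1 - I)

Final answer: (3/10 + I/10)*sin(1 - I)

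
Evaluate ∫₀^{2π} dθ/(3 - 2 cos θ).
2*sqrt(5)*pi/5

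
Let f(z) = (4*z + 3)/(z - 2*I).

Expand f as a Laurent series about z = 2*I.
Put w = z - (2*I), i.e. z = w + 2*I. The denominator is w, so it suffices to rewrite the numerator in powers of w.

P(z) = 4*z + 3
P(w + 2*I) = 3 + 8*I + 4*w

Dividing each term by w:
  f = (3 + 8*I)/w + 4

Substituting back w = z - 2*I:
  f(z) = (3 + 8*I)/(z - 2*I) + 4

The series is finite because the numerator is a polynomial; the negative powers form the principal part, and the coefficient of 1/(z - 2*I) gives Res(f, 2*I) = 3 + 8*I.

Final answer: (3 + 8*I)/(z - 2*I) + 4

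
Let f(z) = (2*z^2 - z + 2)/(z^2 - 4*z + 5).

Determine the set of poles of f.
The singularities of f are the zeros of the denominator. Factoring,
  z^2 - 4*z + 5 = (z - 2 + I)*(z - 2 - I)
so the candidates are z = 2 - I, z = 2 + I.

Check the numerator P(z) = 2*z^2 - z + 2 at each one:
  P(2 - I) = 6 - 7*I ≠ 0, so z = 2 - I is a (simple) pole.
  P(2 + I) = 6 + 7*I ≠ 0, so z = 2 + I is a (simple) pole.

Poles of f: {2 - I, 2 + I}

Final answer: {2 - I, 2 + I}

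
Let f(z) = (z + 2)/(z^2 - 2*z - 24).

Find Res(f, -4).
1/5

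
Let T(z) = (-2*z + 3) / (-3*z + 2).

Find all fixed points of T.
{2/3 - sqrt(5)*I/3, 2/3 + sqrt(5)*I/3}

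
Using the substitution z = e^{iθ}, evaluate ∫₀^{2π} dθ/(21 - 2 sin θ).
2*sqrt(437)*pi/437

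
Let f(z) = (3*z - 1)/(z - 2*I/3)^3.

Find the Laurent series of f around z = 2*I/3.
Put w = z - (2*I/3), i.e. z = w + 2*I/3. The denominator is w^3, so it suffices to rewrite the numerator in powers of w.

P(z) = 3*z - 1
P(w + 2*I/3) = -1 + 2*I + 3*w

Dividing each term by w^3:
  f = (-1 + 2*I)/w^3 + 3/w^2

Substituting back w = z - 2*I/3:
  f(z) = (-1 + 2*I)/(z - 2*I/3)^3 + 3/(z - 2*I/3)^2

The series is finite because the numerator is a polynomial; the negative powers form the principal part.

Final answer: (-1 + 2*I)/(z - 2*I/3)^3 + 3/(z - 2*I/3)^2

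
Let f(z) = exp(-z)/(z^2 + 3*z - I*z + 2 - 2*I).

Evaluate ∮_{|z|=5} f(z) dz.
By the residue theorem, ∮_C f(z) dz = 2πi · (sum of the residues of f at the poles inside |z| = 5).

The denominator factors as (z + 1 - I)*(z + 2), so the singularities of f are simple poles at z = -1 + I, z = -2.
  |-1 + I|² = 2 < 25 = 5², so this pole is inside the contour.
  |-2|² = 4 < 25 = 5², so this pole is inside the contour.

With P(z) = exp(-z) and Q(z) = z^2 + 3*z - I*z + 2 - 2*I, each pole is simple, so Res(f, z₀) = P(z₀)/Q'(z₀) with Q'(z) = 2*z + 3 - I.
  Res(f, -1 + I) = P(-1 + I)/Q'(-1 + I) = (exp(1 - I))/(1 + I) = (1/2 - I/2)*exp(1 - I)
  Res(f, -2) = P(-2)/Q'(-2) = (exp(2))/(-1 - I) = (-1/2 + I/2)*exp(2)

Sum of residues inside C: (1/2 - I/2)*exp(1 - I) + (-1/2 + I/2)*exp(2)
∮_C f(z) dz = 2πi · ((1/2 - I/2)*exp(1 - I) + (-1/2 + I/2)*exp(2)) = pi*(-1 - I)*exp(2) + pi*(1 + I)*exp(1 - I)

Final answer: pi*(-1 - I)*exp(2) + pi*(1 + I)*exp(1 - I)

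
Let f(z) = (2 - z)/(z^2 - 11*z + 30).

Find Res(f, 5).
Write f(z) = P(z)/Q(z) with P(z) = 2 - z and Q(z) = z^2 - 11*z + 30.
The denominator factors as Q(z) = (z - 5)*(z - 6), so z = 5 is a simple zero of Q and P is analytic there; z = 5 is therefore a simple pole and
  Res(f, z₀) = P(z₀)/Q'(z₀).

Q'(z) = 2*z - 11, so Q'(5) = -1.
P(5) = -3.

Res(f, 5) = (-3)/(-1) = 3

Final answer: 3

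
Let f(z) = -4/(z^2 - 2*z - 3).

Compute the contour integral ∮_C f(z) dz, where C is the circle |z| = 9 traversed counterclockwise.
By the residue theorem, ∮_C f(z) dz = 2πi · (sum of the residues of f at the poles inside |z| = 9).

The denominator factors as (z + 1)*(z - 3), so the singularities of f are simple poles at z = -1, z = 3.
  |-1|² = 1 < 81 = 9², so this pole is inside the contour.
  |3|² = 9 < 81 = 9², so this pole is inside the contour.

With P(z) = -4 and Q(z) = z^2 - 2*z - 3, each pole is simple, so Res(f, z₀) = P(z₀)/Q'(z₀) with Q'(z) = 2*z - 2.
  Res(f, -1) = P(-1)/Q'(-1) = (-4)/(-4) = 1
  Res(f, 3) = P(3)/Q'(3) = (-4)/(4) = -1

Sum of residues inside C: 0
∮_C f(z) dz = 2πi · (0) = 0

Final answer: 0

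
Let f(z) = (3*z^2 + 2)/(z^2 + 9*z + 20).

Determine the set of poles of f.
The singularities of f are the zeros of the denominator. Factoring,
  z^2 + 9*z + 20 = (z + 4)*(z + 5)
so the candidates are z = -4, z = -5.

Check the numerator P(z) = 3*z^2 + 2 at each one:
  P(-4) = 50 ≠ 0, so z = -4 is a (simple) pole.
  P(-5) = 77 ≠ 0, so z = -5 is a (simple) pole.

Poles of f: {-5, -4}

Final answer: {-5, -4}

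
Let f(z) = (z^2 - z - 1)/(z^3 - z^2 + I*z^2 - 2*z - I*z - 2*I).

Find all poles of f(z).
The singularities of f are the zeros of the denominator. Factoring,
  z^3 - z^2 + I*z^2 - 2*z - I*z - 2*I = (z - 2)*(z + 1)*(z + I)
so the candidates are z = 2, z = -1, z = -I.

Check the numerator P(z) = z^2 - z - 1 at each one:
  P(2) = 1 ≠ 0, so z = 2 is a (simple) pole.
  P(-1) = 1 ≠ 0, so z = -1 is a (simple) pole.
  P(-I) = -2 + I ≠ 0, so z = -I is a (simple) pole.

Poles of f: {-1, -I, 2}

Final answer: {-1, -I, 2}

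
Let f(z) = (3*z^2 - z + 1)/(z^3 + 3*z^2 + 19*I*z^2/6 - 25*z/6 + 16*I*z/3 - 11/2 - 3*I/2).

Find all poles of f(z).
The singularities of f are the zeros of the denominator. Factoring,
  z^3 + 3*z^2 + 19*I*z^2/6 - 25*z/6 + 16*I*z/3 - 11/2 - 3*I/2 = (z + 3 + 3*I/2)*(z - 1 + I)*(z + 1 + 2*I/3)
so the candidates are z = -3 - 3*I/2, z = 1 - I, z = -1 - 2*I/3.

Check the numerator P(z) = 3*z^2 - z + 1 at each one:
  P(-3 - 3*I/2) = 97/4 + 57*I/2 ≠ 0, so z = -3 - 3*I/2 is a (simple) pole.
  P(1 - I) = -5*I ≠ 0, so z = 1 - I is a (simple) pole.
  P(-1 - 2*I/3) = 11/3 + 14*I/3 ≠ 0, so z = -1 - 2*I/3 is a (simple) pole.

Poles of f: {-3 - 3*I/2, -1 - 2*I/3, 1 - I}

Final answer: {-3 - 3*I/2, -1 - 2*I/3, 1 - I}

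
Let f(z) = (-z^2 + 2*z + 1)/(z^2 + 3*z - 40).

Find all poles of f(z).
{-8, 5}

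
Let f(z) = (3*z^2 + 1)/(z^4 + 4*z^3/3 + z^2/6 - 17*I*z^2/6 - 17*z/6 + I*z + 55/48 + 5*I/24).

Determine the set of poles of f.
The singularities of f are the zeros of the denominator. Factoring,
  z^4 + 4*z^3/3 + z^2/6 - 17*I*z^2/6 - 17*z/6 + I*z + 55/48 + 5*I/24 = (z - 1/2)*(z + 1/2 - I)*(z - 2/3 - I/2)*(z + 2 + 3*I/2)
so the candidates are z = 1/2, z = -1/2 + I, z = 2/3 + I/2, z = -2 - 3*I/2.

Check the numerator P(z) = 3*z^2 + 1 at each one:
  P(1/2) = 7/4 ≠ 0, so z = 1/2 is a (simple) pole.
  P(-1/2 + I) = -5/4 - 3*I ≠ 0, so z = -1/2 + I is a (simple) pole.
  P(2/3 + I/2) = 19/12 + 2*I ≠ 0, so z = 2/3 + I/2 is a (simple) pole.
  P(-2 - 3*I/2) = 25/4 + 18*I ≠ 0, so z = -2 - 3*I/2 is a (simple) pole.

Poles of f: {-2 - 3*I/2, -1/2 + I, 1/2, 2/3 + I/2}

Final answer: {-2 - 3*I/2, -1/2 + I, 1/2, 2/3 + I/2}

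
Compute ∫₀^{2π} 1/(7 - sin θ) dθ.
sqrt(3)*pi/6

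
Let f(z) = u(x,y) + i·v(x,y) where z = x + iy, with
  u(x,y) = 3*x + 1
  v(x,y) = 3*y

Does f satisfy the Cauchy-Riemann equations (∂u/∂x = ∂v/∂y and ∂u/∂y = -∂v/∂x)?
∂u/∂x = 3
∂v/∂y = 3
∂u/∂y = 0
∂v/∂x = 0
∂u/∂x = ∂v/∂y and ∂u/∂y = -∂v/∂x hold identically; f is analytic.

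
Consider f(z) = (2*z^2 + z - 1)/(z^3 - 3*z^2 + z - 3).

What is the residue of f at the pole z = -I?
Write f(z) = P(z)/Q(z) with P(z) = 2*z^2 + z - 1 and Q(z) = z^3 - 3*z^2 + z - 3.
The denominator factors as Q(z) = (z - I)*(z - 3)*(z + I), so z = -I is a simple zero of Q and P is analytic there; z = -I is therefore a simple pole and
  Res(f, z₀) = P(z₀)/Q'(z₀).

Q'(z) = 3*z^2 - 6*z + 1, so Q'(-I) = -2 + 6*I.
P(-I) = -3 - I.

Res(f, -I) = (-3 - I)/(-2 + 6*I) = I/2

Final answer: I/2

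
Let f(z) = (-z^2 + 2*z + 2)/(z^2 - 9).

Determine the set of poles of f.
The singularities of f are the zeros of the denominator. Factoring,
  z^2 - 9 = (z - 3)*(z + 3)
so the candidates are z = 3, z = -3.

Check the numerator P(z) = -z^2 + 2*z + 2 at each one:
  P(3) = -1 ≠ 0, so z = 3 is a (simple) pole.
  P(-3) = -13 ≠ 0, so z = -3 is a (simple) pole.

Poles of f: {-3, 3}

Final answer: {-3, 3}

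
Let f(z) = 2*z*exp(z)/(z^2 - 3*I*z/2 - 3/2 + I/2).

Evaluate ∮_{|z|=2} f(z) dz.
By the residue theorem, ∮_C f(z) dz = 2πi · (sum of the residues of f at the poles inside |z| = 2).

The denominator factors as (z + 1 - I)*(z - 1 - I/2), so the singularities of f are simple poles at z = -1 + I, z = 1 + I/2.
  |-1 + I|² = 2 < 4 = 2², so this pole is inside the contour.
  |1 + I/2|² = 5/4 < 4 = 2², so this pole is inside the contour.

With P(z) = 2*z*exp(z) and Q(z) = z^2 - 3*I*z/2 - 3/2 + I/2, each pole is simple, so Res(f, z₀) = P(z₀)/Q'(z₀) with Q'(z) = 2*z - 3*I/2.
  Res(f, -1 + I) = P(-1 + I)/Q'(-1 + I) = ((-2 + 2*I)*exp(-1 + I))/(-2 + I/2) = (20/17 - 12*I/17)*exp(-1 + I)
  Res(f, 1 + I/2) = P(1 + I/2)/Q'(1 + I/2) = ((2 + I)*exp(1 + I/2))/(2 - I/2) = (14/17 + 12*I/17)*exp(1 + I/2)

Sum of residues inside C: (20/17 - 12*I/17)*exp(-1 + I) + (14/17 + 12*I/17)*exp(1 + I/2)
∮_C f(z) dz = 2πi · ((20/17 - 12*I/17)*exp(-1 + I) + (14/17 + 12*I/17)*exp(1 + I/2)) = pi*(24/17 + 40*I/17)*exp(-1 + I) + pi*(-24/17 + 28*I/17)*exp(1 + I/2)

Final answer: pi*(24/17 + 40*I/17)*exp(-1 + I) + pi*(-24/17 + 28*I/17)*exp(1 + I/2)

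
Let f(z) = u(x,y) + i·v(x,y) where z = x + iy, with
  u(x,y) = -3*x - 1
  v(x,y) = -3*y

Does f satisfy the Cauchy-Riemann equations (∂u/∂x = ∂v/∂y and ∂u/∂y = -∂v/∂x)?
∂u/∂x = -3
∂v/∂y = -3
∂u/∂y = 0
∂v/∂x = 0
∂u/∂x = ∂v/∂y and ∂u/∂y = -∂v/∂x hold identically; f is analytic.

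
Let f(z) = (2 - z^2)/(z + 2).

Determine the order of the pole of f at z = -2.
1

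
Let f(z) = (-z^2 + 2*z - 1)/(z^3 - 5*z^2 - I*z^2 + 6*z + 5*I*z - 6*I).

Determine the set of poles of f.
{I, 2, 3}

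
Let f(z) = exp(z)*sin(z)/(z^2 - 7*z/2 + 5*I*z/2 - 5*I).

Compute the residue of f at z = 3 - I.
(5/13 - I/13)*exp(3 - I)*sin(3 - I)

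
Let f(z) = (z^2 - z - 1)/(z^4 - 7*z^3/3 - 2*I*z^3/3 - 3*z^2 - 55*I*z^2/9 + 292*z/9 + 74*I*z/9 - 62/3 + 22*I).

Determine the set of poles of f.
{-3 - I/3, 1/3 - I, 2 - I, 3 + 3*I}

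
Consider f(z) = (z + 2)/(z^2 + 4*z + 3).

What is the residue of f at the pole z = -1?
1/2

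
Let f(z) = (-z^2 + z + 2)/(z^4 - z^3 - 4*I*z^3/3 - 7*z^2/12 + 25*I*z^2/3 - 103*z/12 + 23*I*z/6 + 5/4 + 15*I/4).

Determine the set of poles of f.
The singularities of f are the zeros of the denominator. Factoring,
  z^4 - z^3 - 4*I*z^3/3 - 7*z^2/12 + 25*I*z^2/3 - 103*z/12 + 23*I*z/6 + 5/4 + 15*I/4 = (z - 3 + I)*(z + 3/2 - 3*I)*(z - I/3)*(z + 1/2 + I)
so the candidates are z = 3 - I, z = -3/2 + 3*I, z = I/3, z = -1/2 - I.

Check the numerator P(z) = -z^2 + z + 2 at each one:
  P(3 - I) = -3 + 5*I ≠ 0, so z = 3 - I is a (simple) pole.
  P(-3/2 + 3*I) = 29/4 + 12*I ≠ 0, so z = -3/2 + 3*I is a (simple) pole.
  P(I/3) = 19/9 + I/3 ≠ 0, so z = I/3 is a (simple) pole.
  P(-1/2 - I) = 9/4 - 2*I ≠ 0, so z = -1/2 - I is a (simple) pole.

Poles of f: {-3/2 + 3*I, -1/2 - I, I/3, 3 - I}

Final answer: {-3/2 + 3*I, -1/2 - I, I/3, 3 - I}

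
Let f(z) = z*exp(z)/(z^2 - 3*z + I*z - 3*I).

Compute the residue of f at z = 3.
Write f(z) = P(z)/Q(z) with P(z) = z*exp(z) and Q(z) = z^2 - 3*z + I*z - 3*I.
The denominator factors as Q(z) = (z - 3)*(z + I), so z = 3 is a simple zero of Q and P is analytic there; z = 3 is therefore a simple pole and
  Res(f, z₀) = P(z₀)/Q'(z₀).

Q'(z) = 2*z - 3 + I, so Q'(3) = 3 + I.
P(3) = 3*exp(3).

Res(f, 3) = (3*exp(3))/(3 + I) = (9/10 - 3*I/10)*exp(3)

Final answer: (9/10 - 3*I/10)*exp(3)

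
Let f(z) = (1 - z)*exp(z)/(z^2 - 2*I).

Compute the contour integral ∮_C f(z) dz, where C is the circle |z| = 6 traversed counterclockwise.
By the residue theorem, ∮_C f(z) dz = 2πi · (sum of the residues of f at the poles inside |z| = 6).

The denominator factors as (z + 1 + I)*(z - 1 - I), so the singularities of f are simple poles at z = -1 - I, z = 1 + I.
  |-1 - I|² = 2 < 36 = 6², so this pole is inside the contour.
  |1 + I|² = 2 < 36 = 6², so this pole is inside the contour.

With P(z) = (1 - z)*exp(z) and Q(z) = z^2 - 2*I, each pole is simple, so Res(f, z₀) = P(z₀)/Q'(z₀) with Q'(z) = 2*z.
  Res(f, -1 - I) = P(-1 - I)/Q'(-1 - I) = ((2 + I)*exp(-1 - I))/(-2 - 2*I) = (-3/4 + I/4)*exp(-1 - I)
  Res(f, 1 + I) = P(1 + I)/Q'(1 + I) = (-I*exp(1 + I))/(2 + 2*I) = (-1/4 - I/4)*exp(1 + I)

Sum of residues inside C: (-1/4 - I/4)*exp(1 + I) + (-3/4 + I/4)*exp(-1 - I)
∮_C f(z) dz = 2πi · ((-1/4 - I/4)*exp(1 + I) + (-3/4 + I/4)*exp(-1 - I)) = pi*(-1/2 - 3*I/2)*exp(-1 - I) + pi*(1/2 - I/2)*exp(1 + I)

Final answer: pi*(-1/2 - 3*I/2)*exp(-1 - I) + pi*(1/2 - I/2)*exp(1 + I)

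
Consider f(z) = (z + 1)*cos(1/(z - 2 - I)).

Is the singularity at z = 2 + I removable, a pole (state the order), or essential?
Let u = z - 2 - I. Then
  cos(1/u) = Σ_{k≥0} (-1)^k (1)^(2k)/((2k)!·u^(2k)) = 1 - 1/(2*u^2) + 1/(24*u^4) + ...
which has infinitely many negative powers of u, so cos(1/(z - 2 - I)) has an essential singularity at z = 2 + I.
The extra factor z + 1 is a nonzero polynomial; if the product had at most a pole at z = 2 + I, dividing by that polynomial would leave cos(1/(z - 2 - I)) with at most a pole too — contradiction. (Equivalently, the product's Laurent series still has infinitely many negative powers.)
So the singularity is essential.

Final answer: essential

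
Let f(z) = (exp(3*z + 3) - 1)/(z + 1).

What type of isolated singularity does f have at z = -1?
Let u = z + 1. The exponent is 3*z + 3 = 3u, so
  f = (e^(3u) - 1)/u = ((3u) + (3u)^2/2 + (3u)^3/6 + ...)/u = 3 + (9/2)*u + (9/2)*u^2 + ...
The Laurent expansion about u = 0 has no negative powers; equivalently lim_{z→-1} f(z) = 3 exists and is finite.
So the singularity is removable.

Final answer: removable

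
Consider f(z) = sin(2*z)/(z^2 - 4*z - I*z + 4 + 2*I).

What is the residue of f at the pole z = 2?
Write f(z) = P(z)/Q(z) with P(z) = sin(2*z) and Q(z) = z^2 - 4*z - I*z + 4 + 2*I.
The denominator factors as Q(z) = (z - 2)*(z - 2 - I), so z = 2 is a simple zero of Q and P is analytic there; z = 2 is therefore a simple pole and
  Res(f, z₀) = P(z₀)/Q'(z₀).

Q'(z) = 2*z - 4 - I, so Q'(2) = -I.
P(2) = sin(4).

Res(f, 2) = (sin(4))/(-I) = I*sin(4)

Final answer: I*sin(4)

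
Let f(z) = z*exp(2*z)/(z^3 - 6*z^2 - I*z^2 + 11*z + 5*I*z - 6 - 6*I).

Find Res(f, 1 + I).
Write f(z) = P(z)/Q(z) with P(z) = z*exp(2*z) and Q(z) = z^3 - 6*z^2 - I*z^2 + 11*z + 5*I*z - 6 - 6*I.
The denominator factors as Q(z) = (z - 2)*(z - 3)*(z - 1 - I), so z = 1 + I is a simple zero of Q and P is analytic there; z = 1 + I is therefore a simple pole and
  Res(f, z₀) = P(z₀)/Q'(z₀).

Q'(z) = 3*z^2 - 12*z - 2*I*z + 11 + 5*I, so Q'(1 + I) = 1 - 3*I.
P(1 + I) = (1 + I)*exp(2 + 2*I).

Res(f, 1 + I) = ((1 + I)*exp(2 + 2*I))/(1 - 3*I) = (-1/5 + 2*I/5)*exp(2 + 2*I)

Final answer: (-1/5 + 2*I/5)*exp(2 + 2*I)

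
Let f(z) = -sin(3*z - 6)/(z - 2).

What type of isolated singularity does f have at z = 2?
Let u = z - 2. The argument of sin is 3*z - 6 = 3u, so
  f = -sin(3u)/u = -((3u) - (3u)^3/6 + ...)/u = -3 + (9/2)*u^2 - ...
The Laurent expansion about u = 0 has no negative powers; equivalently lim_{z→2} f(z) = -3 exists and is finite.
So the singularity is removable.

Final answer: removable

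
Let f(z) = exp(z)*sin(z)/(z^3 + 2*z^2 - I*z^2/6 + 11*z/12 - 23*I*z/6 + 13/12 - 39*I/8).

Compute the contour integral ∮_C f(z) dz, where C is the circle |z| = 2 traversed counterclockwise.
pi*(135/173 - 99*I/173)*exp(-3/2 - I/3)*sin(3/2 + I/3) + pi*(-3/5 + 3*I/5)*exp(-3/2 - I)*sin(3/2 + I) + pi*(156/865 + 24*I/865)*exp(1 + 3*I/2)*sin(1 + 3*I/2)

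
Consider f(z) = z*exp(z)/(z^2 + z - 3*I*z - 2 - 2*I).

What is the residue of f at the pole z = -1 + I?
Write f(z) = P(z)/Q(z) with P(z) = z*exp(z) and Q(z) = z^2 + z - 3*I*z - 2 - 2*I.
The denominator factors as Q(z) = (z - 2*I)*(z + 1 - I), so z = -1 + I is a simple zero of Q and P is analytic there; z = -1 + I is therefore a simple pole and
  Res(f, z₀) = P(z₀)/Q'(z₀).

Q'(z) = 2*z + 1 - 3*I, so Q'(-1 + I) = -1 - I.
P(-1 + I) = (-1 + I)*exp(-1 + I).

Res(f, -1 + I) = ((-1 + I)*exp(-1 + I))/(-1 - I) = -I*exp(-1 + I)

Final answer: -I*exp(-1 + I)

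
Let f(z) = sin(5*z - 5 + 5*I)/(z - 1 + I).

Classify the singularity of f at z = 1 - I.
Let u = z - 1 + I. The argument of sin is 5*z - 5 + 5*I = 5u, so
  f = sin(5u)/u = ((5u) - (5u)^3/6 + ...)/u = 5 - (125/6)*u^2 + ...
The Laurent expansion about u = 0 has no negative powers; equivalently lim_{z→1 - I} f(z) = 5 exists and is finite.
So the singularity is removable.

Final answer: removable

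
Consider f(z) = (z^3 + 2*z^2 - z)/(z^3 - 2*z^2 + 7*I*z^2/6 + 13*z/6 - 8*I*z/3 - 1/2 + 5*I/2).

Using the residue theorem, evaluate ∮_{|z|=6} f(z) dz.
By the residue theorem, ∮_C f(z) dz = 2πi · (sum of the residues of f at the poles inside |z| = 6).

The denominator factors as (z + 3*I/2)*(z - 1 + 2*I/3)*(z - 1 - I), so the singularities of f are simple poles at z = -3*I/2, z = 1 - 2*I/3, z = 1 + I.
  |-3*I/2|² = 9/4 < 36 = 6², so this pole is inside the contour.
  |1 - 2*I/3|² = 13/9 < 36 = 6², so this pole is inside the contour.
  |1 + I|² = 2 < 36 = 6², so this pole is inside the contour.

With P(z) = z^3 + 2*z^2 - z and Q(z) = z^3 - 2*z^2 + 7*I*z^2/6 + 13*z/6 - 8*I*z/3 - 1/2 + 5*I/2, each pole is simple, so Res(f, z₀) = P(z₀)/Q'(z₀) with Q'(z) = 3*z^2 - 4*z + 7*I*z/3 + 13/6 - 8*I/3.
  Res(f, -3*I/2) = P(-3*I/2)/Q'(-3*I/2) = (-9/2 + 39*I/8)/(-13/12 + 10*I/3) = 3042/1769 + 2799*I/3538
  Res(f, 1 - 2*I/3) = P(1 - 2*I/3)/Q'(1 - 2*I/3) = (-2/9 - 100*I/27)/(25/18 - 5*I/3) = 76/61 - 1072*I/915
  Res(f, 1 + I) = P(1 + I)/Q'(1 + I) = (-3 + 5*I)/(-25/6 + 5*I/3) = 30/29 - 114*I/145

Sum of residues inside C: 4 - 7*I/6
∮_C f(z) dz = 2πi · (4 - 7*I/6) = pi*(7/3 + 8*I)

Final answer: pi*(7/3 + 8*I)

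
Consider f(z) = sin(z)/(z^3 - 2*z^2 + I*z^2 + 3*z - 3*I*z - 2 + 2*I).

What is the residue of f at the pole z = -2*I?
Write f(z) = P(z)/Q(z) with P(z) = sin(z) and Q(z) = z^3 - 2*z^2 + I*z^2 + 3*z - 3*I*z - 2 + 2*I.
The denominator factors as Q(z) = (z - 1 - I)*(z + 2*I)*(z - 1), so z = -2*I is a simple zero of Q and P is analytic there; z = -2*I is therefore a simple pole and
  Res(f, z₀) = P(z₀)/Q'(z₀).

Q'(z) = 3*z^2 - 4*z + 2*I*z + 3 - 3*I, so Q'(-2*I) = -5 + 5*I.
P(-2*I) = -I*sinh(2).

Res(f, -2*I) = (-I*sinh(2))/(-5 + 5*I) = (-1/10 + I/10)*sinh(2)

Final answer: (-1/10 + I/10)*sinh(2)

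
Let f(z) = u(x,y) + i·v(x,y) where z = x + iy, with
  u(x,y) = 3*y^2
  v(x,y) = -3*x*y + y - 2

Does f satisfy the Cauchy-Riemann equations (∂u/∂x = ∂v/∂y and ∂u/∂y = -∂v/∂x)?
∂u/∂x = 0
∂v/∂y = 1 - 3*x
∂u/∂y = 6*y
∂v/∂x = -3*y
∂u/∂x ≠ ∂v/∂y and ∂u/∂y ≠ -∂v/∂x; the Cauchy-Riemann equations are not satisfied, so f is not analytic.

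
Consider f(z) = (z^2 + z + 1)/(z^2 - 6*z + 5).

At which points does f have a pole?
{1, 5}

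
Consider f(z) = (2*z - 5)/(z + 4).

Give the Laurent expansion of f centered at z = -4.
-13/(z + 4) + 2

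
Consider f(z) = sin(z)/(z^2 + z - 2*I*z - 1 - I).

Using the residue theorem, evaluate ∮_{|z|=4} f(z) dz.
By the residue theorem, ∮_C f(z) dz = 2πi · (sum of the residues of f at the poles inside |z| = 4).

The denominator factors as (z + 1 - I)*(z - I), so the singularities of f are simple poles at z = -1 + I, z = I.
  |-1 + I|² = 2 < 16 = 4², so this pole is inside the contour.
  |I|² = 1 < 16 = 4², so this pole is inside the contour.

With P(z) = sin(z) and Q(z) = z^2 + z - 2*I*z - 1 - I, each pole is simple, so Res(f, z₀) = P(z₀)/Q'(z₀) with Q'(z) = 2*z + 1 - 2*I.
  Res(f, -1 + I) = P(-1 + I)/Q'(-1 + I) = (-sin(1 - I))/(-1) = sin(1 - I)
  Res(f, I) = P(I)/Q'(I) = (I*sinh(1))/(1) = I*sinh(1)

Sum of residues inside C: sin(1 - I) + I*sinh(1)
∮_C f(z) dz = 2πi · (sin(1 - I) + I*sinh(1)) = -2*pi*sinh(1) + 2*I*pi*sin(1 - I)

Final answer: -2*pi*sinh(1) + 2*I*pi*sin(1 - I)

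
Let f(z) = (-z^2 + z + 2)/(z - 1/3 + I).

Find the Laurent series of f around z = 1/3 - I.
Put w = z - (1/3 - I), i.e. z = w + 1/3 - I. The denominator is w, so it suffices to rewrite the numerator in powers of w.

P(z) = -z^2 + z + 2
P(w + 1/3 - I) = 29/9 - I/3 + (1/3 + 2*I)*w - w^2

Dividing each term by w:
  f = (29/9 - I/3)/w + 1/3 + 2*I - w

Substituting back w = z - 1/3 + I:
  f(z) = (29/9 - I/3)/(z - 1/3 + I) + 1/3 + 2*I - (z - 1/3 + I)

The series is finite because the numerator is a polynomial; the negative powers form the principal part, and the coefficient of 1/(z - 1/3 + I) gives Res(f, 1/3 - I) = 29/9 - I/3.

Final answer: (29/9 - I/3)/(z - 1/3 + I) + 1/3 + 2*I - (z - 1/3 + I)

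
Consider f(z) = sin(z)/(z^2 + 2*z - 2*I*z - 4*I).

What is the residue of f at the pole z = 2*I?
(1/4 + I/4)*sinh(2)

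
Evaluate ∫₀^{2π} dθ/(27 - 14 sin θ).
2*sqrt(533)*pi/533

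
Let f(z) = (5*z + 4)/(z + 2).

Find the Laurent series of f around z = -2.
-6/(z + 2) + 5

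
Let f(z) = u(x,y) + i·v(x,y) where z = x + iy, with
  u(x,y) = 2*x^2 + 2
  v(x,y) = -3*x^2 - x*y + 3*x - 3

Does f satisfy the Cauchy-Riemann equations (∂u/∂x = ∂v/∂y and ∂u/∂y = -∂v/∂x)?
∂u/∂x = 4*x
∂v/∂y = -x
∂u/∂y = 0
∂v/∂x = -6*x - y + 3
∂u/∂x ≠ ∂v/∂y and ∂u/∂y ≠ -∂v/∂x; the Cauchy-Riemann equations are not satisfied, so f is not analytic.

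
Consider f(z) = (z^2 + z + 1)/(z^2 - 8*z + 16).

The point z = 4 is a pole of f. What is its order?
Factor the denominator:
  z^2 - 8*z + 16 = (z - 4)^2

The numerator P(z) = z^2 + z + 1 has P(4) = 21 ≠ 0, so no factor of (z - 4) cancels.
Near z = 4 we can therefore write f(z) = g(z)/(z - 4)^2 with g analytic at 4 and g(4) ≠ 0 (g is just the numerator).

Hence z = 4 is a pole of order 2.

Final answer: 2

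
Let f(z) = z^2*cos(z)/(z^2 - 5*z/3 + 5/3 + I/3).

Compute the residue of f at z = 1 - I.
Write f(z) = P(z)/Q(z) with P(z) = z^2*cos(z) and Q(z) = z^2 - 5*z/3 + 5/3 + I/3.
The denominator factors as Q(z) = (z - 2/3 - I)*(z - 1 + I), so z = 1 - I is a simple zero of Q and P is analytic there; z = 1 - I is therefore a simple pole and
  Res(f, z₀) = P(z₀)/Q'(z₀).

Q'(z) = 2*z - 5/3, so Q'(1 - I) = 1/3 - 2*I.
P(1 - I) = -2*I*cos(1 - I).

Res(f, 1 - I) = (-2*I*cos(1 - I))/(1/3 - 2*I) = (36/37 - 6*I/37)*cos(1 - I)

Final answer: (36/37 - 6*I/37)*cos(1 - I)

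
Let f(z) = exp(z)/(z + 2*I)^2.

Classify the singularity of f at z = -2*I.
Write f(z) = g(z)/(z + 2*I)^2 with g(z) = exp(z).
g is entire and g(-2*I) = exp(-2*I) ≠ 0, so no factor of (z + 2*I) cancels: the Laurent expansion of f about z = -2*I starts at the power -2, i.e. lim_{z→z₀} (z - z₀)^2 f(z) = exp(-2*I) is finite and nonzero.
So z = -2*I is a pole of order 2.

Final answer: pole of order 2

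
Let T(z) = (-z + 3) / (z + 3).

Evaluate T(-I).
Substitute z = -I:
  numerator:   -(-I) + 3 = 3 + I
  denominator: (-I) + 3 = 3 - I
T(-I) = (3 + I)/(3 - I); multiplying numerator and denominator by the conjugate 3 + I gives (8 + 6*I)/10 = 4/5 + 3*I/5

Final answer: 4/5 + 3*I/5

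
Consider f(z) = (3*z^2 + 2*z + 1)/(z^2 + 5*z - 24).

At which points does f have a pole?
{-8, 3}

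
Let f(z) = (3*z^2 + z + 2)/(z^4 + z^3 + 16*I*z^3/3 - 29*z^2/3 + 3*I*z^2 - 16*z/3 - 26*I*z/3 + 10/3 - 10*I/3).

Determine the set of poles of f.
{-1 - 3*I, -1 - I/3, -I, 1 - I}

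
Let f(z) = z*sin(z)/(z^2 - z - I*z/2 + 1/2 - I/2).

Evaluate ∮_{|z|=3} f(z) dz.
By the residue theorem, ∮_C f(z) dz = 2πi · (sum of the residues of f at the poles inside |z| = 3).

The denominator factors as (z - 1 - I)*(z + I/2), so the singularities of f are simple poles at z = 1 + I, z = -I/2.
  |1 + I|² = 2 < 9 = 3², so this pole is inside the contour.
  |-I/2|² = 1/4 < 9 = 3², so this pole is inside the contour.

With P(z) = z*sin(z) and Q(z) = z^2 - z - I*z/2 + 1/2 - I/2, each pole is simple, so Res(f, z₀) = P(z₀)/Q'(z₀) with Q'(z) = 2*z - 1 - I/2.
  Res(f, 1 + I) = P(1 + I)/Q'(1 + I) = ((1 + I)*sin(1 + I))/(1 + 3*I/2) = (10/13 - 2*I/13)*sin(1 + I)
  Res(f, -I/2) = P(-I/2)/Q'(-I/2) = (-sinh(1/2)/2)/(-1 - 3*I/2) = (2/13 - 3*I/13)*sinh(1/2)

Sum of residues inside C: (2/13 - 3*I/13)*sinh(1/2) + (10/13 - 2*I/13)*sin(1 + I)
∮_C f(z) dz = 2πi · ((2/13 - 3*I/13)*sinh(1/2) + (10/13 - 2*I/13)*sin(1 + I)) = pi*(6/13 + 4*I/13)*sinh(1/2) + pi*(4/13 + 20*I/13)*sin(1 + I)

Final answer: pi*(6/13 + 4*I/13)*sinh(1/2) + pi*(4/13 + 20*I/13)*sin(1 + I)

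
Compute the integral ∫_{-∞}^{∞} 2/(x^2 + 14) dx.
sqrt(14)*pi/7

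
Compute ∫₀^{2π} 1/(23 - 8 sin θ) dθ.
Call the integral J. The integrand is 2π-periodic and we integrate over a full period, so shifting θ does not change the value (θ → θ + π/2 turns sin θ into cos θ; θ → θ + π flips the sign of the trig term). Hence
  J = ∫₀^{2π} dθ/(23 + 8 cos θ).
Put z = e^{iθ}: then cos θ = (z + 1/z)/2, dθ = dz/(iz), and z runs once counterclockwise around |z| = 1:
  J = ∮_{|z|=1} 1/(23 + 8*(z + 1/z)/2) · dz/(iz) = (2/i) ∮_{|z|=1} dz/(8*z^2 + 46*z + 8).
The roots of 8*z^2 + 46*z + 8 are z = (-23 ± sqrt(23^2 - 8^2))/8, with sqrt(465) = sqrt(465); their product is 1, so only z₊ = -23/8 + sqrt(465)/8 lies inside the unit circle (z₋ = -23/8 - sqrt(465)/8 lies outside).
z₊ is a simple zero of q(z) = 8*z^2 + 46*z + 8, so Res(1/q, z₊) = 1/q'(z₊) with q'(z) = 16*z + 46; and q'(z₊) = 8*(z₊ - z₋) = 2*sqrt(465).
Therefore J = (2/i) · 2πi · 1/(2*sqrt(465)) = 2*pi/(sqrt(465)) = 2*sqrt(465)*pi/465

Final answer: 2*sqrt(465)*pi/465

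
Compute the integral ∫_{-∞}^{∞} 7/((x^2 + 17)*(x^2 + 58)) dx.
Let f(z) = 7/((z^2 + 17)*(z^2 + 58)). The denominator has no real zeros and deg Q - deg P = 4 ≥ 2, so the integral of f over the upper semicircle |z| = R tends to 0 as R → ∞. Closing the contour in the upper half-plane,
  ∫_{-∞}^{∞} f(x) dx = 2πi · Σ Res(f, z_k)  over the poles with Im z_k > 0.

Zeros of the denominator: z^2 + 58 = 0 gives z = ±sqrt(58)*I; z^2 + 17 = 0 gives z = ±sqrt(17)*I.
Upper half-plane: z = sqrt(17)*I, z = sqrt(58)*I (simple).

Each pole is a simple zero of Q(z) = z^4 + 75*z^2 + 986, so Res(f, z₀) = P(z₀)/Q'(z₀) with P(z) = 7, Q'(z) = 4*z^3 + 150*z:
  Res(f, sqrt(17)*I) = (7)/(82*sqrt(17)*I) = -7*sqrt(17)*I/1394
  Res(f, sqrt(58)*I) = (7)/(-82*sqrt(58)*I) = 7*sqrt(58)*I/4756

Sum of residues: 7*I*(-58*sqrt(17) + 17*sqrt(58))/80852
∫_{-∞}^{∞} f(x) dx = 2πi · (7*I*(-58*sqrt(17) + 17*sqrt(58))/80852) = 7*pi*(-17*sqrt(58) + 58*sqrt(17))/40426

Final answer: 7*pi*(-17*sqrt(58) + 58*sqrt(17))/40426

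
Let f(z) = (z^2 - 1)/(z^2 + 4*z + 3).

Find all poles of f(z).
The singularities of f are the zeros of the denominator. Factoring,
  z^2 + 4*z + 3 = (z + 1)*(z + 3)
so the candidates are z = -1, z = -3.

Check the numerator P(z) = z^2 - 1 at each one:
  P(-1) = 0, so the factor (z + 1) cancels and z = -1 is only a removable singularity, not a pole.
  P(-3) = 8 ≠ 0, so z = -3 is a (simple) pole.

Poles of f: {-3}

Final answer: {-3}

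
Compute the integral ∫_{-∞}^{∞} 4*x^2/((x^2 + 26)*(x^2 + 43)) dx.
Let f(z) = 4*z^2/((z^2 + 26)*(z^2 + 43)). The denominator has no real zeros and deg Q - deg P = 2 ≥ 2, so the integral of f over the upper semicircle |z| = R tends to 0 as R → ∞. Closing the contour in the upper half-plane,
  ∫_{-∞}^{∞} f(x) dx = 2πi · Σ Res(f, z_k)  over the poles with Im z_k > 0.

Zeros of the denominator: z^2 + 43 = 0 gives z = ±sqrt(43)*I; z^2 + 26 = 0 gives z = ±sqrt(26)*I.
Upper half-plane: z = sqrt(26)*I, z = sqrt(43)*I (simple).

Each pole is a simple zero of Q(z) = z^4 + 69*z^2 + 1118, so Res(f, z₀) = P(z₀)/Q'(z₀) with P(z) = 4*z^2, Q'(z) = 4*z^3 + 138*z:
  Res(f, sqrt(26)*I) = (-104)/(34*sqrt(26)*I) = 2*sqrt(26)*I/17
  Res(f, sqrt(43)*I) = (-172)/(-34*sqrt(43)*I) = -2*sqrt(43)*I/17

Sum of residues: 2*I*(-sqrt(43) + sqrt(26))/17
∫_{-∞}^{∞} f(x) dx = 2πi · (2*I*(-sqrt(43) + sqrt(26))/17) = 4*pi*(-sqrt(26) + sqrt(43))/17

Final answer: 4*pi*(-sqrt(26) + sqrt(43))/17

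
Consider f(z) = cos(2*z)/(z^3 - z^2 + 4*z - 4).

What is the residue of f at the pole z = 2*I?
(-1/10 + I/20)*cosh(4)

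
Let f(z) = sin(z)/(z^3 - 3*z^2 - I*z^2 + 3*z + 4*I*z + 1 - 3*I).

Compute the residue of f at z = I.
(-1/4 + I/4)*sinh(1)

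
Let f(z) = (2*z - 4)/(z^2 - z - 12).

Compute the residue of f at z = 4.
4/7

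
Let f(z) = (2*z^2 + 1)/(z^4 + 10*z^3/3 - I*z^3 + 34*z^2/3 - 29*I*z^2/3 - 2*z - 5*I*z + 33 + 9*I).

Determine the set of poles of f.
The singularities of f are the zeros of the denominator. Factoring,
  z^4 + 10*z^3/3 - I*z^3 + 34*z^2/3 - 29*I*z^2/3 - 2*z - 5*I*z + 33 + 9*I = (z + 1 - 2*I)*(z - 3*I)*(z + 3 + 3*I)*(z - 2/3 + I)
so the candidates are z = -1 + 2*I, z = 3*I, z = -3 - 3*I, z = 2/3 - I.

Check the numerator P(z) = 2*z^2 + 1 at each one:
  P(-1 + 2*I) = -5 - 8*I ≠ 0, so z = -1 + 2*I is a (simple) pole.
  P(3*I) = -17 ≠ 0, so z = 3*I is a (simple) pole.
  P(-3 - 3*I) = 1 + 36*I ≠ 0, so z = -3 - 3*I is a (simple) pole.
  P(2/3 - I) = -1/9 - 8*I/3 ≠ 0, so z = 2/3 - I is a (simple) pole.

Poles of f: {-3 - 3*I, -1 + 2*I, 3*I, 2/3 - I}

Final answer: {-3 - 3*I, -1 + 2*I, 3*I, 2/3 - I}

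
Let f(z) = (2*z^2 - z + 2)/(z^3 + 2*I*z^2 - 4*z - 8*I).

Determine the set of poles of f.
{-2, -2*I, 2}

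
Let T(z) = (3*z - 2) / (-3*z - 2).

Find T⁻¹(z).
(-2*z + 2)/(3*z + 3)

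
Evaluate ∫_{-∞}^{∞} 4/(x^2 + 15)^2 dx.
Let f(z) = 4/(z^2 + 15)^2. The denominator has no real zeros and deg Q - deg P = 4 ≥ 2, so the integral of f over the upper semicircle |z| = R tends to 0 as R → ∞. Closing the contour in the upper half-plane,
  ∫_{-∞}^{∞} f(x) dx = 2πi · Σ Res(f, z_k)  over the poles with Im z_k > 0.

Zeros of the denominator: z^2 + 15 = 0 gives z = ±sqrt(15)*I.
Upper half-plane: z = sqrt(15)*I (a pole of order 2).

Write f(z) = g(z)/(z - sqrt(15)*I)^2 with g(z) = 4/(z + sqrt(15)*I)^2. For a double pole, Res(f, z₀) = g'(z₀):
  g'(z) = -8/(z + sqrt(15)*I)^3
  Res(f, sqrt(15)*I) = g'(sqrt(15)*I) = -sqrt(15)*I/225

∫_{-∞}^{∞} f(x) dx = 2πi · (-sqrt(15)*I/225) = 2*sqrt(15)*pi/225

Final answer: 2*sqrt(15)*pi/225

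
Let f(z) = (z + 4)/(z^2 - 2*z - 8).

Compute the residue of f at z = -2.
Write f(z) = P(z)/Q(z) with P(z) = z + 4 and Q(z) = z^2 - 2*z - 8.
The denominator factors as Q(z) = (z - 4)*(z + 2), so z = -2 is a simple zero of Q and P is analytic there; z = -2 is therefore a simple pole and
  Res(f, z₀) = P(z₀)/Q'(z₀).

Q'(z) = 2*z - 2, so Q'(-2) = -6.
P(-2) = 2.

Res(f, -2) = (2)/(-6) = -1/3

Final answer: -1/3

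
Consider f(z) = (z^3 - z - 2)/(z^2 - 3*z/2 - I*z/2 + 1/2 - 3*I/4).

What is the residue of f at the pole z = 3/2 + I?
Write f(z) = P(z)/Q(z) with P(z) = z^3 - z - 2 and Q(z) = z^2 - 3*z/2 - I*z/2 + 1/2 - 3*I/4.
The denominator factors as Q(z) = (z + I/2)*(z - 3/2 - I), so z = 3/2 + I is a simple zero of Q and P is analytic there; z = 3/2 + I is therefore a simple pole and
  Res(f, z₀) = P(z₀)/Q'(z₀).

Q'(z) = 2*z - 3/2 - I/2, so Q'(3/2 + I) = 3/2 + 3*I/2.
P(3/2 + I) = -37/8 + 19*I/4.

Res(f, 3/2 + I) = (-37/8 + 19*I/4)/(3/2 + 3*I/2) = 1/24 + 25*I/8

Final answer: 1/24 + 25*I/8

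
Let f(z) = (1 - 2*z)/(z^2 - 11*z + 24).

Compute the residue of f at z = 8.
Write f(z) = P(z)/Q(z) with P(z) = 1 - 2*z and Q(z) = z^2 - 11*z + 24.
The denominator factors as Q(z) = (z - 8)*(z - 3), so z = 8 is a simple zero of Q and P is analytic there; z = 8 is therefore a simple pole and
  Res(f, z₀) = P(z₀)/Q'(z₀).

Q'(z) = 2*z - 11, so Q'(8) = 5.
P(8) = -15.

Res(f, 8) = (-15)/(5) = -3

Final answer: -3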